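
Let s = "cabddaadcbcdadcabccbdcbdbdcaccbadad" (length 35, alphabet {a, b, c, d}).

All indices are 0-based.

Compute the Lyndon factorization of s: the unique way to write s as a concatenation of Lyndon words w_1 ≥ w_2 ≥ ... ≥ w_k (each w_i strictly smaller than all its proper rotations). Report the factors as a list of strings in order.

emit factor 1: 'c' (i=0, period=1)
emit factor 2: 'abdd' (i=1, period=4)
emit factor 3: 'aadcbcdadcabccbdcbdbdcaccbadad' (i=5, period=30)

["c", "abdd", "aadcbcdadcabccbdcbdbdcaccbadad"]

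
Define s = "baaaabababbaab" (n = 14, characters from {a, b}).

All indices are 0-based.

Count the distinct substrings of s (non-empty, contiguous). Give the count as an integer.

rank | idx | suffix
   0 |   1 | aaaabababbaab
   1 |   2 | aaabababbaab
   2 |  11 | aab
   3 |   3 | aabababbaab
   4 |  12 | ab
   5 |   4 | abababbaab
   6 |   6 | ababbaab
   7 |   8 | abbaab
   8 |  13 | b
   9 |   0 | baaaabababbaab
  10 |  10 | baab
  11 |   5 | bababbaab
  12 |   7 | babbaab
  13 |   9 | bbaab

SA = [1, 2, 11, 3, 12, 4, 6, 8, 13, 0, 10, 5, 7, 9]
rank  pair      lcp
   1  s[1:],s[2:]  3  'aaa'
   2  s[2:],s[11:]  2  'aa'
   3  s[11:],s[3:]  3  'aab'
   4  s[3:],s[12:]  1  'a'
   5  s[12:],s[4:]  2  'ab'
   6  s[4:],s[6:]  4  'abab'
   7  s[6:],s[8:]  2  'ab'
   8  s[8:],s[13:]  0  ''
   9  s[13:],s[0:]  1  'b'
  10  s[0:],s[10:]  3  'baa'
  11  s[10:],s[5:]  2  'ba'
  12  s[5:],s[7:]  3  'bab'
  13  s[7:],s[9:]  1  'b'

n(n+1)/2 = 14·15/2 = 105
Σ LCP = 0 + 3 + 2 + 3 + 1 + 2 + 4 + 2 + 0 + 1 + 3 + 2 + 3 + 1 = 27
distinct = 105 − 27 = 78

78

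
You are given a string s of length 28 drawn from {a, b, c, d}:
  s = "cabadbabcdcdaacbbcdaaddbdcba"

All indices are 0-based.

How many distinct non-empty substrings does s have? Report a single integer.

366

rank→(start, suffix):
  0 → (27, 'a')
  1 → (12, 'aacbbcdaaddbdcba')
  2 → (19, 'aaddbdcba')
  3 → (1, 'abadbabcdcdaacbbcdaaddbdcba')
  4 → (6, 'abcdcdaacbbcdaaddbdcba')
  5 → (13, 'acbbcdaaddbdcba')
  6 → (3, 'adbabcdcdaacbbcdaaddbdcba')
  7 → (20, 'addbdcba')
  8 → (26, 'ba')
  9 → (5, 'babcdcdaacbbcdaaddbdcba')
  10 → (2, 'badbabcdcdaacbbcdaaddbdcba')
  11 → (15, 'bbcdaaddbdcba')
  12 → (16, 'bcdaaddbdcba')
  13 → (7, 'bcdcdaacbbcdaaddbdcba')
  14 → (23, 'bdcba')
  15 → (0, 'cabadbabcdcdaacbbcdaaddbdcba')
  16 → (25, 'cba')
  17 → (14, 'cbbcdaaddbdcba')
  18 → (10, 'cdaacbbcdaaddbdcba')
  19 → (17, 'cdaaddbdcba')
  20 → (8, 'cdcdaacbbcdaaddbdcba')
  21 → (11, 'daacbbcdaaddbdcba')
  22 → (18, 'daaddbdcba')
  23 → (4, 'dbabcdcdaacbbcdaaddbdcba')
  24 → (22, 'dbdcba')
  25 → (24, 'dcba')
  26 → (9, 'dcdaacbbcdaaddbdcba')
  27 → (21, 'ddbdcba')

SA = [27, 12, 19, 1, 6, 13, 3, 20, 26, 5, 2, 15, 16, 7, 23, 0, 25, 14, 10, 17, 8, 11, 18, 4, 22, 24, 9, 21]
rank  pair      lcp
   1  s[27:],s[12:]  1  'a'
   2  s[12:],s[19:]  2  'aa'
   3  s[19:],s[1:]  1  'a'
   4  s[1:],s[6:]  2  'ab'
   5  s[6:],s[13:]  1  'a'
   6  s[13:],s[3:]  1  'a'
   7  s[3:],s[20:]  2  'ad'
   8  s[20:],s[26:]  0  ''
   9  s[26:],s[5:]  2  'ba'
  10  s[5:],s[2:]  2  'ba'
  11  s[2:],s[15:]  1  'b'
  12  s[15:],s[16:]  1  'b'
  13  s[16:],s[7:]  3  'bcd'
  14  s[7:],s[23:]  1  'b'
  15  s[23:],s[0:]  0  ''
  16  s[0:],s[25:]  1  'c'
  17  s[25:],s[14:]  2  'cb'
  18  s[14:],s[10:]  1  'c'
  19  s[10:],s[17:]  4  'cdaa'
  20  s[17:],s[8:]  2  'cd'
  21  s[8:],s[11:]  0  ''
  22  s[11:],s[18:]  3  'daa'
  23  s[18:],s[4:]  1  'd'
  24  s[4:],s[22:]  2  'db'
  25  s[22:],s[24:]  1  'd'
  26  s[24:],s[9:]  2  'dc'
  27  s[9:],s[21:]  1  'd'

n(n+1)/2 = 28·29/2 = 406
Σ LCP = 0 + 1 + 2 + 1 + 2 + 1 + 1 + 2 + 0 + 2 + 2 + 1 + 1 + 3 + 1 + 0 + 1 + 2 + 1 + 4 + 2 + 0 + 3 + 1 + 2 + 1 + 2 + 1 = 40
distinct = 406 − 40 = 366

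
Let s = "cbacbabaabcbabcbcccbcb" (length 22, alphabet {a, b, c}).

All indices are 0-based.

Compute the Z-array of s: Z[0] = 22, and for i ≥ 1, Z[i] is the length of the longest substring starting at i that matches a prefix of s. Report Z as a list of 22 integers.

[22, 0, 0, 3, 0, 0, 0, 0, 0, 0, 3, 0, 0, 0, 2, 0, 1, 1, 2, 0, 2, 0]

Z[0]=22
i=1: i≥r, start 0; Z[1]=0
i=2: i≥r, start 0; Z[2]=0
i=3: i≥r, start 0; Z[3]=3 extend→box=[3,6)
i=4: min(r-i=2, Z[1]=0)=0; Z[4]=0
i=5: min(r-i=1, Z[2]=0)=0; Z[5]=0
i=6: i≥r, start 0; Z[6]=0
i=7: i≥r, start 0; Z[7]=0
i=8: i≥r, start 0; Z[8]=0
i=9: i≥r, start 0; Z[9]=0
i=10: i≥r, start 0; Z[10]=3 extend→box=[10,13)
i=11: min(r-i=2, Z[1]=0)=0; Z[11]=0
i=12: min(r-i=1, Z[2]=0)=0; Z[12]=0
i=13: i≥r, start 0; Z[13]=0
i=14: i≥r, start 0; Z[14]=2 extend→box=[14,16)
i=15: min(r-i=1, Z[1]=0)=0; Z[15]=0
i=16: i≥r, start 0; Z[16]=1 extend→box=[16,17)
i=17: i≥r, start 0; Z[17]=1 extend→box=[17,18)
i=18: i≥r, start 0; Z[18]=2 extend→box=[18,20)
i=19: min(r-i=1, Z[1]=0)=0; Z[19]=0
i=20: i≥r, start 0; Z[20]=2 extend→box=[20,22)
i=21: min(r-i=1, Z[1]=0)=0; Z[21]=0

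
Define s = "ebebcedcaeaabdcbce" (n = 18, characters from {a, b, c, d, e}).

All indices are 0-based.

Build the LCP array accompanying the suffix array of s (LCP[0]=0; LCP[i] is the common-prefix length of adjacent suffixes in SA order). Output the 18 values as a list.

sorted suffixes:
  #0 SA[0]=10  'aabdcbce'
  #1 SA[1]=11  'abdcbce'
  #2 SA[2]=8  'aeaabdcbce'
  #3 SA[3]=15  'bce'
  #4 SA[4]=3  'bcedcaeaabdcbce'
  #5 SA[5]=12  'bdcbce'
  #6 SA[6]=1  'bebcedcaeaabdcbce'
  #7 SA[7]=7  'caeaabdcbce'
  #8 SA[8]=14  'cbce'
  #9 SA[9]=16  'ce'
  #10 SA[10]=4  'cedcaeaabdcbce'
  #11 SA[11]=6  'dcaeaabdcbce'
  #12 SA[12]=13  'dcbce'
  #13 SA[13]=17  'e'
  #14 SA[14]=9  'eaabdcbce'
  #15 SA[15]=2  'ebcedcaeaabdcbce'
  #16 SA[16]=0  'ebebcedcaeaabdcbce'
  #17 SA[17]=5  'edcaeaabdcbce'

SA = [10, 11, 8, 15, 3, 12, 1, 7, 14, 16, 4, 6, 13, 17, 9, 2, 0, 5]
i: (SA[i-1],SA[i]) lcp shared
  1: (10,11) 1 'a'
  2: (11,8) 1 'a'
  3: (8,15) 0 ''
  4: (15,3) 3 'bce'
  5: (3,12) 1 'b'
  6: (12,1) 1 'b'
  7: (1,7) 0 ''
  8: (7,14) 1 'c'
  9: (14,16) 1 'c'
  10: (16,4) 2 'ce'
  11: (4,6) 0 ''
  12: (6,13) 2 'dc'
  13: (13,17) 0 ''
  14: (17,9) 1 'e'
  15: (9,2) 1 'e'
  16: (2,0) 2 'eb'
  17: (0,5) 1 'e'

[0, 1, 1, 0, 3, 1, 1, 0, 1, 1, 2, 0, 2, 0, 1, 1, 2, 1]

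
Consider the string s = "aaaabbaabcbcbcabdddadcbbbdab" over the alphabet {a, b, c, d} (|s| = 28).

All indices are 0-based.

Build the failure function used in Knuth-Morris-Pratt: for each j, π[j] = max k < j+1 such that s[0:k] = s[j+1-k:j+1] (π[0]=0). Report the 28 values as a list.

π[0] = 0
j=1 s[j]='a': π[1]=1 (border 'a')
j=2 s[j]='a': π[2]=2 (border 'aa')
j=3 s[j]='a': π[3]=3 (border 'aaa')
j=4 s[j]='b': k: 3→2→1→0; π[4]=0 (border '')
j=5 s[j]='b': π[5]=0 (border '')
j=6 s[j]='a': π[6]=1 (border 'a')
j=7 s[j]='a': π[7]=2 (border 'aa')
j=8 s[j]='b': k: 2→1→0; π[8]=0 (border '')
j=9 s[j]='c': π[9]=0 (border '')
j=10 s[j]='b': π[10]=0 (border '')
j=11 s[j]='c': π[11]=0 (border '')
j=12 s[j]='b': π[12]=0 (border '')
j=13 s[j]='c': π[13]=0 (border '')
j=14 s[j]='a': π[14]=1 (border 'a')
j=15 s[j]='b': k: 1→0; π[15]=0 (border '')
j=16 s[j]='d': π[16]=0 (border '')
j=17 s[j]='d': π[17]=0 (border '')
j=18 s[j]='d': π[18]=0 (border '')
j=19 s[j]='a': π[19]=1 (border 'a')
j=20 s[j]='d': k: 1→0; π[20]=0 (border '')
j=21 s[j]='c': π[21]=0 (border '')
j=22 s[j]='b': π[22]=0 (border '')
j=23 s[j]='b': π[23]=0 (border '')
j=24 s[j]='b': π[24]=0 (border '')
j=25 s[j]='d': π[25]=0 (border '')
j=26 s[j]='a': π[26]=1 (border 'a')
j=27 s[j]='b': k: 1→0; π[27]=0 (border '')

[0, 1, 2, 3, 0, 0, 1, 2, 0, 0, 0, 0, 0, 0, 1, 0, 0, 0, 0, 1, 0, 0, 0, 0, 0, 0, 1, 0]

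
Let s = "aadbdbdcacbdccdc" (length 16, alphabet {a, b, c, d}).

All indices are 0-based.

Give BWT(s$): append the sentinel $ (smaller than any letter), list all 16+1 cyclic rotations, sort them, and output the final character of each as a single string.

c$caddcddadcabcbb

rank  rotation           last
    0  $aadbdbdcacbdccdc  c
    1  aadbdbdcacbdccdc$  $
    2  acbdccdc$aadbdbdc  c
    3  adbdbdcacbdccdc$a  a
    4  bdbdcacbdccdc$aad  d
    5  bdcacbdccdc$aadbd  d
    6  bdccdc$aadbdbdcac  c
    7  c$aadbdbdcacbdccd  d
    8  cacbdccdc$aadbdbd  d
    9  cbdccdc$aadbdbdca  a
   10  ccdc$aadbdbdcacbd  d
   11  cdc$aadbdbdcacbdc  c
   12  dbdbdcacbdccdc$aa  a
   13  dbdcacbdccdc$aadb  b
   14  dc$aadbdbdcacbdcc  c
   15  dcacbdccdc$aadbdb  b
   16  dccdc$aadbdbdcacb  b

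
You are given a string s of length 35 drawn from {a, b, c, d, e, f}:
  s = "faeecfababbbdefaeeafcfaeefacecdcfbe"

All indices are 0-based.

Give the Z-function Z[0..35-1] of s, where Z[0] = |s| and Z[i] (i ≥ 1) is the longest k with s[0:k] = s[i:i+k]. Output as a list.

Z[0]=35
i=1: i≥r, start 0; Z[1]=0
i=2: i≥r, start 0; Z[2]=0
i=3: i≥r, start 0; Z[3]=0
i=4: i≥r, start 0; Z[4]=0
i=5: i≥r, start 0; Z[5]=2 extend→box=[5,7)
i=6: min(r-i=1, Z[1]=0)=0; Z[6]=0
i=7: i≥r, start 0; Z[7]=0
i=8: i≥r, start 0; Z[8]=0
i=9: i≥r, start 0; Z[9]=0
i=10: i≥r, start 0; Z[10]=0
i=11: i≥r, start 0; Z[11]=0
i=12: i≥r, start 0; Z[12]=0
i=13: i≥r, start 0; Z[13]=0
i=14: i≥r, start 0; Z[14]=4 extend→box=[14,18)
i=15: min(r-i=3, Z[1]=0)=0; Z[15]=0
i=16: min(r-i=2, Z[2]=0)=0; Z[16]=0
i=17: min(r-i=1, Z[3]=0)=0; Z[17]=0
i=18: i≥r, start 0; Z[18]=0
i=19: i≥r, start 0; Z[19]=1 extend→box=[19,20)
i=20: i≥r, start 0; Z[20]=0
i=21: i≥r, start 0; Z[21]=4 extend→box=[21,25)
i=22: min(r-i=3, Z[1]=0)=0; Z[22]=0
i=23: min(r-i=2, Z[2]=0)=0; Z[23]=0
i=24: min(r-i=1, Z[3]=0)=0; Z[24]=0
i=25: i≥r, start 0; Z[25]=2 extend→box=[25,27)
i=26: min(r-i=1, Z[1]=0)=0; Z[26]=0
i=27: i≥r, start 0; Z[27]=0
i=28: i≥r, start 0; Z[28]=0
i=29: i≥r, start 0; Z[29]=0
i=30: i≥r, start 0; Z[30]=0
i=31: i≥r, start 0; Z[31]=0
i=32: i≥r, start 0; Z[32]=1 extend→box=[32,33)
i=33: i≥r, start 0; Z[33]=0
i=34: i≥r, start 0; Z[34]=0

[35, 0, 0, 0, 0, 2, 0, 0, 0, 0, 0, 0, 0, 0, 4, 0, 0, 0, 0, 1, 0, 4, 0, 0, 0, 2, 0, 0, 0, 0, 0, 0, 1, 0, 0]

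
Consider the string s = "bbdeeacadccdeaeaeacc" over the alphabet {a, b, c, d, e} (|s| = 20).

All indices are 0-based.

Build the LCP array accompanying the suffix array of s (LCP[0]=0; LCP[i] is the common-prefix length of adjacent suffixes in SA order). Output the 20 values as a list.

[0, 2, 1, 1, 3, 0, 1, 0, 1, 1, 2, 1, 0, 1, 2, 0, 3, 2, 4, 1]

sorted suffixes:
  #0 SA[0]=5  'acadccdeaeaeacc'
  #1 SA[1]=17  'acc'
  #2 SA[2]=7  'adccdeaeaeacc'
  #3 SA[3]=15  'aeacc'
  #4 SA[4]=13  'aeaeacc'
  #5 SA[5]=0  'bbdeeacadccdeaeaeacc'
  #6 SA[6]=1  'bdeeacadccdeaeaeacc'
  #7 SA[7]=19  'c'
  #8 SA[8]=6  'cadccdeaeaeacc'
  #9 SA[9]=18  'cc'
  #10 SA[10]=9  'ccdeaeaeacc'
  #11 SA[11]=10  'cdeaeaeacc'
  #12 SA[12]=8  'dccdeaeaeacc'
  #13 SA[13]=11  'deaeaeacc'
  #14 SA[14]=2  'deeacadccdeaeaeacc'
  #15 SA[15]=4  'eacadccdeaeaeacc'
  #16 SA[16]=16  'eacc'
  #17 SA[17]=14  'eaeacc'
  #18 SA[18]=12  'eaeaeacc'
  #19 SA[19]=3  'eeacadccdeaeaeacc'

SA = [5, 17, 7, 15, 13, 0, 1, 19, 6, 18, 9, 10, 8, 11, 2, 4, 16, 14, 12, 3]
i: (SA[i-1],SA[i]) lcp shared
  1: (5,17) 2 'ac'
  2: (17,7) 1 'a'
  3: (7,15) 1 'a'
  4: (15,13) 3 'aea'
  5: (13,0) 0 ''
  6: (0,1) 1 'b'
  7: (1,19) 0 ''
  8: (19,6) 1 'c'
  9: (6,18) 1 'c'
  10: (18,9) 2 'cc'
  11: (9,10) 1 'c'
  12: (10,8) 0 ''
  13: (8,11) 1 'd'
  14: (11,2) 2 'de'
  15: (2,4) 0 ''
  16: (4,16) 3 'eac'
  17: (16,14) 2 'ea'
  18: (14,12) 4 'eaea'
  19: (12,3) 1 'e'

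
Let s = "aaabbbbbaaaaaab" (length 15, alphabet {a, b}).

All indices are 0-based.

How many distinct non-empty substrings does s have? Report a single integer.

sorted suffixes:
  #0 SA[0]=8  'aaaaaab'
  #1 SA[1]=9  'aaaaab'
  #2 SA[2]=10  'aaaab'
  #3 SA[3]=11  'aaab'
  #4 SA[4]=0  'aaabbbbbaaaaaab'
  #5 SA[5]=12  'aab'
  #6 SA[6]=1  'aabbbbbaaaaaab'
  #7 SA[7]=13  'ab'
  #8 SA[8]=2  'abbbbbaaaaaab'
  #9 SA[9]=14  'b'
  #10 SA[10]=7  'baaaaaab'
  #11 SA[11]=6  'bbaaaaaab'
  #12 SA[12]=5  'bbbaaaaaab'
  #13 SA[13]=4  'bbbbaaaaaab'
  #14 SA[14]=3  'bbbbbaaaaaab'

SA = [8, 9, 10, 11, 0, 12, 1, 13, 2, 14, 7, 6, 5, 4, 3]
rank  pair      lcp
   1  s[8:],s[9:]  5  'aaaaa'
   2  s[9:],s[10:]  4  'aaaa'
   3  s[10:],s[11:]  3  'aaa'
   4  s[11:],s[0:]  4  'aaab'
   5  s[0:],s[12:]  2  'aa'
   6  s[12:],s[1:]  3  'aab'
   7  s[1:],s[13:]  1  'a'
   8  s[13:],s[2:]  2  'ab'
   9  s[2:],s[14:]  0  ''
  10  s[14:],s[7:]  1  'b'
  11  s[7:],s[6:]  1  'b'
  12  s[6:],s[5:]  2  'bb'
  13  s[5:],s[4:]  3  'bbb'
  14  s[4:],s[3:]  4  'bbbb'

n(n+1)/2 = 15·16/2 = 120
Σ LCP = 0 + 5 + 4 + 3 + 4 + 2 + 3 + 1 + 2 + 0 + 1 + 1 + 2 + 3 + 4 = 35
distinct = 120 − 35 = 85

85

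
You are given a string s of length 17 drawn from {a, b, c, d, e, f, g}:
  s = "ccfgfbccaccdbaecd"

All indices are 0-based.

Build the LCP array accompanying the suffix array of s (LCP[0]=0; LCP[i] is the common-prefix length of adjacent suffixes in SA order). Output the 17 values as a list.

sorted suffixes:
  #0 SA[0]=8  'accdbaecd'
  #1 SA[1]=13  'aecd'
  #2 SA[2]=12  'baecd'
  #3 SA[3]=5  'bccaccdbaecd'
  #4 SA[4]=7  'caccdbaecd'
  #5 SA[5]=6  'ccaccdbaecd'
  #6 SA[6]=9  'ccdbaecd'
  #7 SA[7]=0  'ccfgfbccaccdbaecd'
  #8 SA[8]=15  'cd'
  #9 SA[9]=10  'cdbaecd'
  #10 SA[10]=1  'cfgfbccaccdbaecd'
  #11 SA[11]=16  'd'
  #12 SA[12]=11  'dbaecd'
  #13 SA[13]=14  'ecd'
  #14 SA[14]=4  'fbccaccdbaecd'
  #15 SA[15]=2  'fgfbccaccdbaecd'
  #16 SA[16]=3  'gfbccaccdbaecd'

SA = [8, 13, 12, 5, 7, 6, 9, 0, 15, 10, 1, 16, 11, 14, 4, 2, 3]
i: (SA[i-1],SA[i]) lcp shared
  1: (8,13) 1 'a'
  2: (13,12) 0 ''
  3: (12,5) 1 'b'
  4: (5,7) 0 ''
  5: (7,6) 1 'c'
  6: (6,9) 2 'cc'
  7: (9,0) 2 'cc'
  8: (0,15) 1 'c'
  9: (15,10) 2 'cd'
  10: (10,1) 1 'c'
  11: (1,16) 0 ''
  12: (16,11) 1 'd'
  13: (11,14) 0 ''
  14: (14,4) 0 ''
  15: (4,2) 1 'f'
  16: (2,3) 0 ''

[0, 1, 0, 1, 0, 1, 2, 2, 1, 2, 1, 0, 1, 0, 0, 1, 0]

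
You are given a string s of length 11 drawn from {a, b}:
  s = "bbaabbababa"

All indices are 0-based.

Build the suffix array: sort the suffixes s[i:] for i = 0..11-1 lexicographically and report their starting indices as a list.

[10, 2, 8, 6, 3, 9, 1, 7, 5, 0, 4]

rank→(start, suffix):
  0 → (10, 'a')
  1 → (2, 'aabbababa')
  2 → (8, 'aba')
  3 → (6, 'ababa')
  4 → (3, 'abbababa')
  5 → (9, 'ba')
  6 → (1, 'baabbababa')
  7 → (7, 'baba')
  8 → (5, 'bababa')
  9 → (0, 'bbaabbababa')
  10 → (4, 'bbababa')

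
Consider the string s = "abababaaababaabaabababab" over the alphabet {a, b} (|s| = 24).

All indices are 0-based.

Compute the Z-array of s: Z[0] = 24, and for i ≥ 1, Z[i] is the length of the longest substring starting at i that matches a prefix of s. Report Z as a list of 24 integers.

[24, 0, 5, 0, 3, 0, 1, 1, 5, 0, 3, 0, 1, 3, 0, 1, 7, 0, 6, 0, 4, 0, 2, 0]

Z[0]=24
i=1: fresh scan; Z[1]=0
i=2: fresh scan; Z[2]=5 grow→box=[2,7)
i=3: min(r-i=4, Z[1]=0)=0; Z[3]=0
i=4: min(r-i=3, Z[2]=5)=3; Z[4]=3
i=5: min(r-i=2, Z[3]=0)=0; Z[5]=0
i=6: min(r-i=1, Z[4]=3)=1; Z[6]=1
i=7: fresh scan; Z[7]=1 grow→box=[7,8)
i=8: fresh scan; Z[8]=5 grow→box=[8,13)
i=9: min(r-i=4, Z[1]=0)=0; Z[9]=0
i=10: min(r-i=3, Z[2]=5)=3; Z[10]=3
i=11: min(r-i=2, Z[3]=0)=0; Z[11]=0
i=12: min(r-i=1, Z[4]=3)=1; Z[12]=1
i=13: fresh scan; Z[13]=3 grow→box=[13,16)
i=14: min(r-i=2, Z[1]=0)=0; Z[14]=0
i=15: min(r-i=1, Z[2]=5)=1; Z[15]=1
i=16: fresh scan; Z[16]=7 grow→box=[16,23)
i=17: min(r-i=6, Z[1]=0)=0; Z[17]=0
i=18: min(r-i=5, Z[2]=5)=5; Z[18]=6 grow→box=[18,24)
i=19: min(r-i=5, Z[1]=0)=0; Z[19]=0
i=20: min(r-i=4, Z[2]=5)=4; Z[20]=4
i=21: min(r-i=3, Z[3]=0)=0; Z[21]=0
i=22: min(r-i=2, Z[4]=3)=2; Z[22]=2
i=23: min(r-i=1, Z[5]=0)=0; Z[23]=0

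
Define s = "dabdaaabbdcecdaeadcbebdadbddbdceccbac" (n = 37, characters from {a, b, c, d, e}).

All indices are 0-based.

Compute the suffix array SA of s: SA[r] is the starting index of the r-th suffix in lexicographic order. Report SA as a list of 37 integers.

sorted suffixes:
  #0 SA[0]=4  'aaabbdcecdaeadcbebdadbddbdceccbac'
  #1 SA[1]=5  'aabbdcecdaeadcbebdadbddbdceccbac'
  #2 SA[2]=6  'abbdcecdaeadcbebdadbddbdceccbac'
  #3 SA[3]=1  'abdaaabbdcecdaeadcbebdadbddbdceccbac'
  #4 SA[4]=35  'ac'
  #5 SA[5]=23  'adbddbdceccbac'
  #6 SA[6]=16  'adcbebdadbddbdceccbac'
  #7 SA[7]=14  'aeadcbebdadbddbdceccbac'
  #8 SA[8]=34  'bac'
  #9 SA[9]=7  'bbdcecdaeadcbebdadbddbdceccbac'
  #10 SA[10]=2  'bdaaabbdcecdaeadcbebdadbddbdceccbac'
  #11 SA[11]=21  'bdadbddbdceccbac'
  #12 SA[12]=28  'bdceccbac'
  #13 SA[13]=8  'bdcecdaeadcbebdadbddbdceccbac'
  #14 SA[14]=25  'bddbdceccbac'
  #15 SA[15]=19  'bebdadbddbdceccbac'
  #16 SA[16]=36  'c'
  #17 SA[17]=33  'cbac'
  #18 SA[18]=18  'cbebdadbddbdceccbac'
  #19 SA[19]=32  'ccbac'
  #20 SA[20]=12  'cdaeadcbebdadbddbdceccbac'
  #21 SA[21]=30  'ceccbac'
  #22 SA[22]=10  'cecdaeadcbebdadbddbdceccbac'
  #23 SA[23]=3  'daaabbdcecdaeadcbebdadbddbdceccbac'
  #24 SA[24]=0  'dabdaaabbdcecdaeadcbebdadbddbdceccbac'
  #25 SA[25]=22  'dadbddbdceccbac'
  #26 SA[26]=13  'daeadcbebdadbddbdceccbac'
  #27 SA[27]=27  'dbdceccbac'
  #28 SA[28]=24  'dbddbdceccbac'
  #29 SA[29]=17  'dcbebdadbddbdceccbac'
  #30 SA[30]=29  'dceccbac'
  #31 SA[31]=9  'dcecdaeadcbebdadbddbdceccbac'
  #32 SA[32]=26  'ddbdceccbac'
  #33 SA[33]=15  'eadcbebdadbddbdceccbac'
  #34 SA[34]=20  'ebdadbddbdceccbac'
  #35 SA[35]=31  'eccbac'
  #36 SA[36]=11  'ecdaeadcbebdadbddbdceccbac'

[4, 5, 6, 1, 35, 23, 16, 14, 34, 7, 2, 21, 28, 8, 25, 19, 36, 33, 18, 32, 12, 30, 10, 3, 0, 22, 13, 27, 24, 17, 29, 9, 26, 15, 20, 31, 11]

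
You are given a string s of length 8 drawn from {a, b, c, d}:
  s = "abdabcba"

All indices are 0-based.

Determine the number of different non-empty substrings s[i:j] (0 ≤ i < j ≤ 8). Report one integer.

31

rank | idx | suffix
   0 |   7 | a
   1 |   3 | abcba
   2 |   0 | abdabcba
   3 |   6 | ba
   4 |   4 | bcba
   5 |   1 | bdabcba
   6 |   5 | cba
   7 |   2 | dabcba

SA = [7, 3, 0, 6, 4, 1, 5, 2]
[i] adj suffixes → lcp
  [1] 7/3 → 1 ('a')
  [2] 3/0 → 2 ('ab')
  [3] 0/6 → 0 ('')
  [4] 6/4 → 1 ('b')
  [5] 4/1 → 1 ('b')
  [6] 1/5 → 0 ('')
  [7] 5/2 → 0 ('')

n(n+1)/2 = 8·9/2 = 36
Σ LCP = 0 + 1 + 2 + 0 + 1 + 1 + 0 + 0 = 5
distinct = 36 − 5 = 31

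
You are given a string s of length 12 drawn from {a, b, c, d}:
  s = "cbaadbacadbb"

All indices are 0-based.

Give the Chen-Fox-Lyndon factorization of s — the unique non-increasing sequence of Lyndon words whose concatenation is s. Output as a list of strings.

["c", "b", "aadbacadbb"]

emit factor 1: 'c' (i=0, period=1)
emit factor 2: 'b' (i=1, period=1)
emit factor 3: 'aadbacadbb' (i=2, period=10)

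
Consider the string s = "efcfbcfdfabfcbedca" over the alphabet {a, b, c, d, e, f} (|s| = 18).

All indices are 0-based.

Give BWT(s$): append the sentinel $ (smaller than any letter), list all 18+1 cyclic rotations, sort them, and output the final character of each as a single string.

acffcadffbefb$dcbec

rank  rotation             last
    0  $efcfbcfdfabfcbedca  a
    1  a$efcfbcfdfabfcbedc  c
    2  abfcbedca$efcfbcfdf  f
    3  bcfdfabfcbedca$efcf  f
    4  bedca$efcfbcfdfabfc  c
    5  bfcbedca$efcfbcfdfa  a
    6  ca$efcfbcfdfabfcbed  d
    7  cbedca$efcfbcfdfabf  f
    8  cfbcfdfabfcbedca$ef  f
    9  cfdfabfcbedca$efcfb  b
   10  dca$efcfbcfdfabfcbe  e
   11  dfabfcbedca$efcfbcf  f
   12  edca$efcfbcfdfabfcb  b
   13  efcfbcfdfabfcbedca$  $
   14  fabfcbedca$efcfbcfd  d
   15  fbcfdfabfcbedca$efc  c
   16  fcbedca$efcfbcfdfab  b
   17  fcfbcfdfabfcbedca$e  e
   18  fdfabfcbedca$efcfbc  c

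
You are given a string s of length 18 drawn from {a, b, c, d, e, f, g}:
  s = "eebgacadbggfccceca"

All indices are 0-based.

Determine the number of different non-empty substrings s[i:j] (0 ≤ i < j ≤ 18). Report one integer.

rank | idx | suffix
   0 |  17 | a
   1 |   4 | acadbggfccceca
   2 |   6 | adbggfccceca
   3 |   2 | bgacadbggfccceca
   4 |   8 | bggfccceca
   5 |  16 | ca
   6 |   5 | cadbggfccceca
   7 |  12 | ccceca
   8 |  13 | cceca
   9 |  14 | ceca
  10 |   7 | dbggfccceca
  11 |   1 | ebgacadbggfccceca
  12 |  15 | eca
  13 |   0 | eebgacadbggfccceca
  14 |  11 | fccceca
  15 |   3 | gacadbggfccceca
  16 |  10 | gfccceca
  17 |   9 | ggfccceca

SA = [17, 4, 6, 2, 8, 16, 5, 12, 13, 14, 7, 1, 15, 0, 11, 3, 10, 9]
i: (SA[i-1],SA[i]) lcp shared
  1: (17,4) 1 'a'
  2: (4,6) 1 'a'
  3: (6,2) 0 ''
  4: (2,8) 2 'bg'
  5: (8,16) 0 ''
  6: (16,5) 2 'ca'
  7: (5,12) 1 'c'
  8: (12,13) 2 'cc'
  9: (13,14) 1 'c'
  10: (14,7) 0 ''
  11: (7,1) 0 ''
  12: (1,15) 1 'e'
  13: (15,0) 1 'e'
  14: (0,11) 0 ''
  15: (11,3) 0 ''
  16: (3,10) 1 'g'
  17: (10,9) 1 'g'

n(n+1)/2 = 18·19/2 = 171
Σ LCP = 0 + 1 + 1 + 0 + 2 + 0 + 2 + 1 + 2 + 1 + 0 + 0 + 1 + 1 + 0 + 0 + 1 + 1 = 14
distinct = 171 − 14 = 157

157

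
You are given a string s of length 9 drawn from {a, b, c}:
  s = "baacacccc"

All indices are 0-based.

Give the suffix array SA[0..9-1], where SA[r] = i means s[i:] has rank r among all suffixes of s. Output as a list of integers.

rank→(start, suffix):
  0 → (1, 'aacacccc')
  1 → (2, 'acacccc')
  2 → (4, 'acccc')
  3 → (0, 'baacacccc')
  4 → (8, 'c')
  5 → (3, 'cacccc')
  6 → (7, 'cc')
  7 → (6, 'ccc')
  8 → (5, 'cccc')

[1, 2, 4, 0, 8, 3, 7, 6, 5]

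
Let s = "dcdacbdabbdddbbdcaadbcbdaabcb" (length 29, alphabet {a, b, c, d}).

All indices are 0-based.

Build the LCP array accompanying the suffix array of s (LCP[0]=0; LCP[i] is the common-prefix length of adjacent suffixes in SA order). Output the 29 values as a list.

rank | idx | suffix
   0 |  24 | aabcb
   1 |  17 | aadbcbdaabcb
   2 |   7 | abbdddbbdcaadbcbdaabcb
   3 |  25 | abcb
   4 |   3 | acbdabbdddbbdcaadbcbdaabcb
   5 |  18 | adbcbdaabcb
   6 |  28 | b
   7 |  13 | bbdcaadbcbdaabcb
   8 |   8 | bbdddbbdcaadbcbdaabcb
   9 |  26 | bcb
  10 |  20 | bcbdaabcb
  11 |  22 | bdaabcb
  12 |   5 | bdabbdddbbdcaadbcbdaabcb
  13 |  14 | bdcaadbcbdaabcb
  14 |   9 | bdddbbdcaadbcbdaabcb
  15 |  16 | caadbcbdaabcb
  16 |  27 | cb
  17 |  21 | cbdaabcb
  18 |   4 | cbdabbdddbbdcaadbcbdaabcb
  19 |   1 | cdacbdabbdddbbdcaadbcbdaabcb
  20 |  23 | daabcb
  21 |   6 | dabbdddbbdcaadbcbdaabcb
  22 |   2 | dacbdabbdddbbdcaadbcbdaabcb
  23 |  12 | dbbdcaadbcbdaabcb
  24 |  19 | dbcbdaabcb
  25 |  15 | dcaadbcbdaabcb
  26 |   0 | dcdacbdabbdddbbdcaadbcbdaabcb
  27 |  11 | ddbbdcaadbcbdaabcb
  28 |  10 | dddbbdcaadbcbdaabcb

SA = [24, 17, 7, 25, 3, 18, 28, 13, 8, 26, 20, 22, 5, 14, 9, 16, 27, 21, 4, 1, 23, 6, 2, 12, 19, 15, 0, 11, 10]
[i] adj suffixes → lcp
  [1] 24/17 → 2 ('aa')
  [2] 17/7 → 1 ('a')
  [3] 7/25 → 2 ('ab')
  [4] 25/3 → 1 ('a')
  [5] 3/18 → 1 ('a')
  [6] 18/28 → 0 ('')
  [7] 28/13 → 1 ('b')
  [8] 13/8 → 3 ('bbd')
  [9] 8/26 → 1 ('b')
  [10] 26/20 → 3 ('bcb')
  [11] 20/22 → 1 ('b')
  [12] 22/5 → 3 ('bda')
  [13] 5/14 → 2 ('bd')
  [14] 14/9 → 2 ('bd')
  [15] 9/16 → 0 ('')
  [16] 16/27 → 1 ('c')
  [17] 27/21 → 2 ('cb')
  [18] 21/4 → 4 ('cbda')
  [19] 4/1 → 1 ('c')
  [20] 1/23 → 0 ('')
  [21] 23/6 → 2 ('da')
  [22] 6/2 → 2 ('da')
  [23] 2/12 → 1 ('d')
  [24] 12/19 → 2 ('db')
  [25] 19/15 → 1 ('d')
  [26] 15/0 → 2 ('dc')
  [27] 0/11 → 1 ('d')
  [28] 11/10 → 2 ('dd')

[0, 2, 1, 2, 1, 1, 0, 1, 3, 1, 3, 1, 3, 2, 2, 0, 1, 2, 4, 1, 0, 2, 2, 1, 2, 1, 2, 1, 2]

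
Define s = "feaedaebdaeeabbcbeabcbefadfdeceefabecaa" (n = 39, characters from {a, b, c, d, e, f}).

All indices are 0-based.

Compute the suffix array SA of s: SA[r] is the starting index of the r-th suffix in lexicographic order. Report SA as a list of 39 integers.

[38, 37, 12, 18, 33, 24, 5, 2, 9, 13, 14, 19, 7, 16, 34, 21, 36, 15, 20, 29, 4, 8, 27, 25, 11, 17, 1, 6, 35, 28, 3, 10, 30, 31, 22, 32, 23, 26, 0]

sorted suffixes:
  #0 SA[0]=38  'a'
  #1 SA[1]=37  'aa'
  #2 SA[2]=12  'abbcbeabcbefadfdeceefabecaa'
  #3 SA[3]=18  'abcbefadfdeceefabecaa'
  #4 SA[4]=33  'abecaa'
  #5 SA[5]=24  'adfdeceefabecaa'
  #6 SA[6]=5  'aebdaeeabbcbeabcbefadfdeceefabecaa'
  #7 SA[7]=2  'aedaebdaeeabbcbeabcbefadfdeceefabecaa'
  #8 SA[8]=9  'aeeabbcbeabcbefadfdeceefabecaa'
  #9 SA[9]=13  'bbcbeabcbefadfdeceefabecaa'
  #10 SA[10]=14  'bcbeabcbefadfdeceefabecaa'
  #11 SA[11]=19  'bcbefadfdeceefabecaa'
  #12 SA[12]=7  'bdaeeabbcbeabcbefadfdeceefabecaa'
  #13 SA[13]=16  'beabcbefadfdeceefabecaa'
  #14 SA[14]=34  'becaa'
  #15 SA[15]=21  'befadfdeceefabecaa'
  #16 SA[16]=36  'caa'
  #17 SA[17]=15  'cbeabcbefadfdeceefabecaa'
  #18 SA[18]=20  'cbefadfdeceefabecaa'
  #19 SA[19]=29  'ceefabecaa'
  #20 SA[20]=4  'daebdaeeabbcbeabcbefadfdeceefabecaa'
  #21 SA[21]=8  'daeeabbcbeabcbefadfdeceefabecaa'
  #22 SA[22]=27  'deceefabecaa'
  #23 SA[23]=25  'dfdeceefabecaa'
  #24 SA[24]=11  'eabbcbeabcbefadfdeceefabecaa'
  #25 SA[25]=17  'eabcbefadfdeceefabecaa'
  #26 SA[26]=1  'eaedaebdaeeabbcbeabcbefadfdeceefabecaa'
  #27 SA[27]=6  'ebdaeeabbcbeabcbefadfdeceefabecaa'
  #28 SA[28]=35  'ecaa'
  #29 SA[29]=28  'eceefabecaa'
  #30 SA[30]=3  'edaebdaeeabbcbeabcbefadfdeceefabecaa'
  #31 SA[31]=10  'eeabbcbeabcbefadfdeceefabecaa'
  #32 SA[32]=30  'eefabecaa'
  #33 SA[33]=31  'efabecaa'
  #34 SA[34]=22  'efadfdeceefabecaa'
  #35 SA[35]=32  'fabecaa'
  #36 SA[36]=23  'fadfdeceefabecaa'
  #37 SA[37]=26  'fdeceefabecaa'
  #38 SA[38]=0  'feaedaebdaeeabbcbeabcbefadfdeceefabecaa'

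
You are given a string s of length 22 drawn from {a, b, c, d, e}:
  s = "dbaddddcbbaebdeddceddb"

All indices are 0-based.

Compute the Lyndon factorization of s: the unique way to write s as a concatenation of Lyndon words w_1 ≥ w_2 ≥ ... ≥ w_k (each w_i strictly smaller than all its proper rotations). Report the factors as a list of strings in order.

["d", "b", "addddcbbaebdeddceddb"]

emit factor 1: 'd' (i=0, period=1)
emit factor 2: 'b' (i=1, period=1)
emit factor 3: 'addddcbbaebdeddceddb' (i=2, period=20)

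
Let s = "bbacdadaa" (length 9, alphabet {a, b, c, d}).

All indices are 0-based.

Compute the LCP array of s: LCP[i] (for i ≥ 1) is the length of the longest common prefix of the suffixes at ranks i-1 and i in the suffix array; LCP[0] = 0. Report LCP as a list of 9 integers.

[0, 1, 1, 1, 0, 1, 0, 0, 2]

rank | idx | suffix
   0 |   8 | a
   1 |   7 | aa
   2 |   2 | acdadaa
   3 |   5 | adaa
   4 |   1 | bacdadaa
   5 |   0 | bbacdadaa
   6 |   3 | cdadaa
   7 |   6 | daa
   8 |   4 | dadaa

SA = [8, 7, 2, 5, 1, 0, 3, 6, 4]
i: (SA[i-1],SA[i]) lcp shared
  1: (8,7) 1 'a'
  2: (7,2) 1 'a'
  3: (2,5) 1 'a'
  4: (5,1) 0 ''
  5: (1,0) 1 'b'
  6: (0,3) 0 ''
  7: (3,6) 0 ''
  8: (6,4) 2 'da'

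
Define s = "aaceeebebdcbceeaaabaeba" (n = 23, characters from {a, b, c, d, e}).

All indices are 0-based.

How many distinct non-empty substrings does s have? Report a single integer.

rank→(start, suffix):
  0 → (22, 'a')
  1 → (15, 'aaabaeba')
  2 → (16, 'aabaeba')
  3 → (0, 'aaceeebebdcbceeaaabaeba')
  4 → (17, 'abaeba')
  5 → (1, 'aceeebebdcbceeaaabaeba')
  6 → (19, 'aeba')
  7 → (21, 'ba')
  8 → (18, 'baeba')
  9 → (11, 'bceeaaabaeba')
  10 → (8, 'bdcbceeaaabaeba')
  11 → (6, 'bebdcbceeaaabaeba')
  12 → (10, 'cbceeaaabaeba')
  13 → (12, 'ceeaaabaeba')
  14 → (2, 'ceeebebdcbceeaaabaeba')
  15 → (9, 'dcbceeaaabaeba')
  16 → (14, 'eaaabaeba')
  17 → (20, 'eba')
  18 → (7, 'ebdcbceeaaabaeba')
  19 → (5, 'ebebdcbceeaaabaeba')
  20 → (13, 'eeaaabaeba')
  21 → (4, 'eebebdcbceeaaabaeba')
  22 → (3, 'eeebebdcbceeaaabaeba')

SA = [22, 15, 16, 0, 17, 1, 19, 21, 18, 11, 8, 6, 10, 12, 2, 9, 14, 20, 7, 5, 13, 4, 3]
[i] adj suffixes → lcp
  [1] 22/15 → 1 ('a')
  [2] 15/16 → 2 ('aa')
  [3] 16/0 → 2 ('aa')
  [4] 0/17 → 1 ('a')
  [5] 17/1 → 1 ('a')
  [6] 1/19 → 1 ('a')
  [7] 19/21 → 0 ('')
  [8] 21/18 → 2 ('ba')
  [9] 18/11 → 1 ('b')
  [10] 11/8 → 1 ('b')
  [11] 8/6 → 1 ('b')
  [12] 6/10 → 0 ('')
  [13] 10/12 → 1 ('c')
  [14] 12/2 → 3 ('cee')
  [15] 2/9 → 0 ('')
  [16] 9/14 → 0 ('')
  [17] 14/20 → 1 ('e')
  [18] 20/7 → 2 ('eb')
  [19] 7/5 → 2 ('eb')
  [20] 5/13 → 1 ('e')
  [21] 13/4 → 2 ('ee')
  [22] 4/3 → 2 ('ee')

n(n+1)/2 = 23·24/2 = 276
Σ LCP = 0 + 1 + 2 + 2 + 1 + 1 + 1 + 0 + 2 + 1 + 1 + 1 + 0 + 1 + 3 + 0 + 0 + 1 + 2 + 2 + 1 + 2 + 2 = 27
distinct = 276 − 27 = 249

249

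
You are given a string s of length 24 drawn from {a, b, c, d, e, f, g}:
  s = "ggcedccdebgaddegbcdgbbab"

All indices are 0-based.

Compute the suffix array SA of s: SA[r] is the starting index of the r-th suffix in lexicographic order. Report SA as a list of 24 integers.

[22, 11, 23, 21, 20, 16, 9, 5, 6, 17, 2, 4, 12, 7, 13, 18, 8, 3, 14, 10, 19, 15, 1, 0]

rank | idx | suffix
   0 |  22 | ab
   1 |  11 | addegbcdgbbab
   2 |  23 | b
   3 |  21 | bab
   4 |  20 | bbab
   5 |  16 | bcdgbbab
   6 |   9 | bgaddegbcdgbbab
   7 |   5 | ccdebgaddegbcdgbbab
   8 |   6 | cdebgaddegbcdgbbab
   9 |  17 | cdgbbab
  10 |   2 | cedccdebgaddegbcdgbbab
  11 |   4 | dccdebgaddegbcdgbbab
  12 |  12 | ddegbcdgbbab
  13 |   7 | debgaddegbcdgbbab
  14 |  13 | degbcdgbbab
  15 |  18 | dgbbab
  16 |   8 | ebgaddegbcdgbbab
  17 |   3 | edccdebgaddegbcdgbbab
  18 |  14 | egbcdgbbab
  19 |  10 | gaddegbcdgbbab
  20 |  19 | gbbab
  21 |  15 | gbcdgbbab
  22 |   1 | gcedccdebgaddegbcdgbbab
  23 |   0 | ggcedccdebgaddegbcdgbbab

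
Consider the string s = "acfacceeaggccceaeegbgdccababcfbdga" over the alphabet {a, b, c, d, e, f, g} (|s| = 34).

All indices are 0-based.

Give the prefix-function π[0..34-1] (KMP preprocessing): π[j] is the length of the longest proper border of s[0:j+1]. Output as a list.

π[0] = 0
j=1 s[j]='c': π[1]=0 (border '')
j=2 s[j]='f': π[2]=0 (border '')
j=3 s[j]='a': π[3]=1 (border 'a')
j=4 s[j]='c': π[4]=2 (border 'ac')
j=5 s[j]='c': k: 2→0; π[5]=0 (border '')
j=6 s[j]='e': π[6]=0 (border '')
j=7 s[j]='e': π[7]=0 (border '')
j=8 s[j]='a': π[8]=1 (border 'a')
j=9 s[j]='g': k: 1→0; π[9]=0 (border '')
j=10 s[j]='g': π[10]=0 (border '')
j=11 s[j]='c': π[11]=0 (border '')
j=12 s[j]='c': π[12]=0 (border '')
j=13 s[j]='c': π[13]=0 (border '')
j=14 s[j]='e': π[14]=0 (border '')
j=15 s[j]='a': π[15]=1 (border 'a')
j=16 s[j]='e': k: 1→0; π[16]=0 (border '')
j=17 s[j]='e': π[17]=0 (border '')
j=18 s[j]='g': π[18]=0 (border '')
j=19 s[j]='b': π[19]=0 (border '')
j=20 s[j]='g': π[20]=0 (border '')
j=21 s[j]='d': π[21]=0 (border '')
j=22 s[j]='c': π[22]=0 (border '')
j=23 s[j]='c': π[23]=0 (border '')
j=24 s[j]='a': π[24]=1 (border 'a')
j=25 s[j]='b': k: 1→0; π[25]=0 (border '')
j=26 s[j]='a': π[26]=1 (border 'a')
j=27 s[j]='b': k: 1→0; π[27]=0 (border '')
j=28 s[j]='c': π[28]=0 (border '')
j=29 s[j]='f': π[29]=0 (border '')
j=30 s[j]='b': π[30]=0 (border '')
j=31 s[j]='d': π[31]=0 (border '')
j=32 s[j]='g': π[32]=0 (border '')
j=33 s[j]='a': π[33]=1 (border 'a')

[0, 0, 0, 1, 2, 0, 0, 0, 1, 0, 0, 0, 0, 0, 0, 1, 0, 0, 0, 0, 0, 0, 0, 0, 1, 0, 1, 0, 0, 0, 0, 0, 0, 1]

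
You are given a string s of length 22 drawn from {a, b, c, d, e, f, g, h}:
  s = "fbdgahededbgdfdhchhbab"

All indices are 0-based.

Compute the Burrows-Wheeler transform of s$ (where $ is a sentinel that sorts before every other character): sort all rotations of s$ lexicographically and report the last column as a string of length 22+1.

bbgahfdheegbfdh$ddbhdac

rank  rotation                 last
    0  $fbdgahededbgdfdhchhbab  b
    1  ab$fbdgahededbgdfdhchhb  b
    2  ahededbgdfdhchhbab$fbdg  g
    3  b$fbdgahededbgdfdhchhba  a
    4  bab$fbdgahededbgdfdhchh  h
    5  bdgahededbgdfdhchhbab$f  f
    6  bgdfdhchhbab$fbdgaheded  d
    7  chhbab$fbdgahededbgdfdh  h
    8  dbgdfdhchhbab$fbdgahede  e
    9  dedbgdfdhchhbab$fbdgahe  e
   10  dfdhchhbab$fbdgahededbg  g
   11  dgahededbgdfdhchhbab$fb  b
   12  dhchhbab$fbdgahededbgdf  f
   13  edbgdfdhchhbab$fbdgahed  d
   14  ededbgdfdhchhbab$fbdgah  h
   15  fbdgahededbgdfdhchhbab$  $
   16  fdhchhbab$fbdgahededbgd  d
   17  gahededbgdfdhchhbab$fbd  d
   18  gdfdhchhbab$fbdgahededb  b
   19  hbab$fbdgahededbgdfdhch  h
   20  hchhbab$fbdgahededbgdfd  d
   21  hededbgdfdhchhbab$fbdga  a
   22  hhbab$fbdgahededbgdfdhc  c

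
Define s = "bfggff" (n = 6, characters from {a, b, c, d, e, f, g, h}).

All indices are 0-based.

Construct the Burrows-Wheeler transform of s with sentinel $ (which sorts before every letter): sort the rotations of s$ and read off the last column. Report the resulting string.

rank  rotation last
    0  $bfggff  f
    1  bfggff$  $
    2  f$bfggf  f
    3  ff$bfgg  g
    4  fggff$b  b
    5  gff$bfg  g
    6  ggff$bf  f

f$fgbgf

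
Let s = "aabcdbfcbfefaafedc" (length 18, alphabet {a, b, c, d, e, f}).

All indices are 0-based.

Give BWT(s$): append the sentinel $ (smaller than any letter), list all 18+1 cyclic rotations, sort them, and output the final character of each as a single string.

c$faaadcdfbceffebab

rank  rotation             last
    0  $aabcdbfcbfefaafedc  c
    1  aabcdbfcbfefaafedc$  $
    2  aafedc$aabcdbfcbfef  f
    3  abcdbfcbfefaafedc$a  a
    4  afedc$aabcdbfcbfefa  a
    5  bcdbfcbfefaafedc$aa  a
    6  bfcbfefaafedc$aabcd  d
    7  bfefaafedc$aabcdbfc  c
    8  c$aabcdbfcbfefaafed  d
    9  cbfefaafedc$aabcdbf  f
   10  cdbfcbfefaafedc$aab  b
   11  dbfcbfefaafedc$aabc  c
   12  dc$aabcdbfcbfefaafe  e
   13  edc$aabcdbfcbfefaaf  f
   14  efaafedc$aabcdbfcbf  f
   15  faafedc$aabcdbfcbfe  e
   16  fcbfefaafedc$aabcdb  b
   17  fedc$aabcdbfcbfefaa  a
   18  fefaafedc$aabcdbfcb  b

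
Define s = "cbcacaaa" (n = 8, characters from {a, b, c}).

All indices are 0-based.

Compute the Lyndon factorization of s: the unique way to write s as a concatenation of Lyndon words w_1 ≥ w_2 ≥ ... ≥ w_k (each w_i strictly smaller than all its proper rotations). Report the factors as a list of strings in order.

["c", "bc", "ac", "a", "a", "a"]

emit factor 1: 'c' (i=0, period=1)
emit factor 2: 'bc' (i=1, period=2)
emit factor 3: 'ac' (i=3, period=2)
emit factor 4: 'a' (i=5, period=1)
emit factor 5: 'a' (i=6, period=1)
emit factor 6: 'a' (i=7, period=1)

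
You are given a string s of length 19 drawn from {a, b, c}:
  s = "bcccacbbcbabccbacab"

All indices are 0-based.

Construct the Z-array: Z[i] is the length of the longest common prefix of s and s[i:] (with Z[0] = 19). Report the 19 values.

[19, 0, 0, 0, 0, 0, 1, 2, 0, 1, 0, 3, 0, 0, 1, 0, 0, 0, 1]

Z[0]=19
i=1: i≥r, start 0; Z[1]=0
i=2: i≥r, start 0; Z[2]=0
i=3: i≥r, start 0; Z[3]=0
i=4: i≥r, start 0; Z[4]=0
i=5: i≥r, start 0; Z[5]=0
i=6: i≥r, start 0; Z[6]=1 grow→box=[6,7)
i=7: i≥r, start 0; Z[7]=2 grow→box=[7,9)
i=8: min(r-i=1, Z[1]=0)=0; Z[8]=0
i=9: i≥r, start 0; Z[9]=1 grow→box=[9,10)
i=10: i≥r, start 0; Z[10]=0
i=11: i≥r, start 0; Z[11]=3 grow→box=[11,14)
i=12: min(r-i=2, Z[1]=0)=0; Z[12]=0
i=13: min(r-i=1, Z[2]=0)=0; Z[13]=0
i=14: i≥r, start 0; Z[14]=1 grow→box=[14,15)
i=15: i≥r, start 0; Z[15]=0
i=16: i≥r, start 0; Z[16]=0
i=17: i≥r, start 0; Z[17]=0
i=18: i≥r, start 0; Z[18]=1 grow→box=[18,19)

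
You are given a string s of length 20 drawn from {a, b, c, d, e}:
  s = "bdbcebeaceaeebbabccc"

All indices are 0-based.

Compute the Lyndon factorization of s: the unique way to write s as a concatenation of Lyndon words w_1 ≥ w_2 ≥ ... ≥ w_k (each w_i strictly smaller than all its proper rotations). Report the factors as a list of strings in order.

["bd", "bcebe", "aceaeebb", "abccc"]

emit factor 1: 'bd' (i=0, period=2)
emit factor 2: 'bcebe' (i=2, period=5)
emit factor 3: 'aceaeebb' (i=7, period=8)
emit factor 4: 'abccc' (i=15, period=5)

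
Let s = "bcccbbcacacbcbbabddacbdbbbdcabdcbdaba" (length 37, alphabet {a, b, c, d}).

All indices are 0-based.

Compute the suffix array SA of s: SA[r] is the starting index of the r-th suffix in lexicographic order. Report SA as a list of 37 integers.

[36, 34, 28, 15, 7, 9, 19, 35, 14, 13, 23, 4, 24, 5, 11, 0, 32, 21, 25, 29, 16, 27, 6, 8, 12, 3, 10, 31, 20, 2, 1, 33, 18, 22, 26, 30, 17]

sorted suffixes:
  #0 SA[0]=36  'a'
  #1 SA[1]=34  'aba'
  #2 SA[2]=28  'abdcbdaba'
  #3 SA[3]=15  'abddacbdbbbdcabdcbdaba'
  #4 SA[4]=7  'acacbcbbabddacbdbbbdcabdcbdaba'
  #5 SA[5]=9  'acbcbbabddacbdbbbdcabdcbdaba'
  #6 SA[6]=19  'acbdbbbdcabdcbdaba'
  #7 SA[7]=35  'ba'
  #8 SA[8]=14  'babddacbdbbbdcabdcbdaba'
  #9 SA[9]=13  'bbabddacbdbbbdcabdcbdaba'
  #10 SA[10]=23  'bbbdcabdcbdaba'
  #11 SA[11]=4  'bbcacacbcbbabddacbdbbbdcabdcbdaba'
  #12 SA[12]=24  'bbdcabdcbdaba'
  #13 SA[13]=5  'bcacacbcbbabddacbdbbbdcabdcbdaba'
  #14 SA[14]=11  'bcbbabddacbdbbbdcabdcbdaba'
  #15 SA[15]=0  'bcccbbcacacbcbbabddacbdbbbdcabdcbdaba'
  #16 SA[16]=32  'bdaba'
  #17 SA[17]=21  'bdbbbdcabdcbdaba'
  #18 SA[18]=25  'bdcabdcbdaba'
  #19 SA[19]=29  'bdcbdaba'
  #20 SA[20]=16  'bddacbdbbbdcabdcbdaba'
  #21 SA[21]=27  'cabdcbdaba'
  #22 SA[22]=6  'cacacbcbbabddacbdbbbdcabdcbdaba'
  #23 SA[23]=8  'cacbcbbabddacbdbbbdcabdcbdaba'
  #24 SA[24]=12  'cbbabddacbdbbbdcabdcbdaba'
  #25 SA[25]=3  'cbbcacacbcbbabddacbdbbbdcabdcbdaba'
  #26 SA[26]=10  'cbcbbabddacbdbbbdcabdcbdaba'
  #27 SA[27]=31  'cbdaba'
  #28 SA[28]=20  'cbdbbbdcabdcbdaba'
  #29 SA[29]=2  'ccbbcacacbcbbabddacbdbbbdcabdcbdaba'
  #30 SA[30]=1  'cccbbcacacbcbbabddacbdbbbdcabdcbdaba'
  #31 SA[31]=33  'daba'
  #32 SA[32]=18  'dacbdbbbdcabdcbdaba'
  #33 SA[33]=22  'dbbbdcabdcbdaba'
  #34 SA[34]=26  'dcabdcbdaba'
  #35 SA[35]=30  'dcbdaba'
  #36 SA[36]=17  'ddacbdbbbdcabdcbdaba'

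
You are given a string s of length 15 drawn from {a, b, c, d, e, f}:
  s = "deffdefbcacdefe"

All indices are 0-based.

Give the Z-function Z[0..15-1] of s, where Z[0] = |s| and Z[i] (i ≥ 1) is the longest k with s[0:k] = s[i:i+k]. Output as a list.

Z[0]=15
i=1: i≥r, start 0; Z[1]=0
i=2: i≥r, start 0; Z[2]=0
i=3: i≥r, start 0; Z[3]=0
i=4: i≥r, start 0; Z[4]=3 extend→box=[4,7)
i=5: min(r-i=2, Z[1]=0)=0; Z[5]=0
i=6: min(r-i=1, Z[2]=0)=0; Z[6]=0
i=7: i≥r, start 0; Z[7]=0
i=8: i≥r, start 0; Z[8]=0
i=9: i≥r, start 0; Z[9]=0
i=10: i≥r, start 0; Z[10]=0
i=11: i≥r, start 0; Z[11]=3 extend→box=[11,14)
i=12: min(r-i=2, Z[1]=0)=0; Z[12]=0
i=13: min(r-i=1, Z[2]=0)=0; Z[13]=0
i=14: i≥r, start 0; Z[14]=0

[15, 0, 0, 0, 3, 0, 0, 0, 0, 0, 0, 3, 0, 0, 0]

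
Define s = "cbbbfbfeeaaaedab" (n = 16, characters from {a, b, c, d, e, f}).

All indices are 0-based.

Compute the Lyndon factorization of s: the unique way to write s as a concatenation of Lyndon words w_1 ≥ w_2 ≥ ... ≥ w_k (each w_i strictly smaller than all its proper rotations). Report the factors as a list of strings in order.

emit factor 1: 'c' (i=0, period=1)
emit factor 2: 'bbbfbfee' (i=1, period=8)
emit factor 3: 'aaaedab' (i=9, period=7)

["c", "bbbfbfee", "aaaedab"]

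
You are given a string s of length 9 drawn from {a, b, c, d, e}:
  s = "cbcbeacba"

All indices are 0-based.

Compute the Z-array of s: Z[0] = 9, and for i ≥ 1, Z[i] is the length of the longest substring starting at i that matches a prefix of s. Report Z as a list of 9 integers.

Z[0]=9
i=1: fresh scan; Z[1]=0
i=2: fresh scan; Z[2]=2 scan→box=[2,4)
i=3: min(r-i=1, Z[1]=0)=0; Z[3]=0
i=4: fresh scan; Z[4]=0
i=5: fresh scan; Z[5]=0
i=6: fresh scan; Z[6]=2 scan→box=[6,8)
i=7: min(r-i=1, Z[1]=0)=0; Z[7]=0
i=8: fresh scan; Z[8]=0

[9, 0, 2, 0, 0, 0, 2, 0, 0]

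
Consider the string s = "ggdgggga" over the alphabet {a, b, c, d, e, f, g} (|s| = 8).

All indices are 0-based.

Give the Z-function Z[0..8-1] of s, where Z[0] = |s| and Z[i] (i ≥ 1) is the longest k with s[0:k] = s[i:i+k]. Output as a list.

Z[0]=8
i=1: outside box; Z[1]=1 scan→box=[1,2)
i=2: outside box; Z[2]=0
i=3: outside box; Z[3]=2 scan→box=[3,5)
i=4: min(r-i=1, Z[1]=1)=1; Z[4]=2 scan→box=[4,6)
i=5: min(r-i=1, Z[1]=1)=1; Z[5]=2 scan→box=[5,7)
i=6: min(r-i=1, Z[1]=1)=1; Z[6]=1
i=7: outside box; Z[7]=0

[8, 1, 0, 2, 2, 2, 1, 0]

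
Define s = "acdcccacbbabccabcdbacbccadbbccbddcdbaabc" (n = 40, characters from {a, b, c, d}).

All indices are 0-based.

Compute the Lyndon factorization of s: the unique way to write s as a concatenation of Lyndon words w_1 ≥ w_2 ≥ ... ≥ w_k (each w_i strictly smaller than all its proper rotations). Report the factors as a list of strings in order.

emit factor 1: 'acdccc' (i=0, period=6)
emit factor 2: 'acbb' (i=6, period=4)
emit factor 3: 'abccabcdbacbccadbbccbddcdb' (i=10, period=26)
emit factor 4: 'aabc' (i=36, period=4)

["acdccc", "acbb", "abccabcdbacbccadbbccbddcdb", "aabc"]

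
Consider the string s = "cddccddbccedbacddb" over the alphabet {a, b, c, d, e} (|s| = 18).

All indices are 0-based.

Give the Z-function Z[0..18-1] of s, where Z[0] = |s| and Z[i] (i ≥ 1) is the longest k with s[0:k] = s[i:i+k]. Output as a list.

Z[0]=18
i=1: outside box; Z[1]=0
i=2: outside box; Z[2]=0
i=3: outside box; Z[3]=1 scan→box=[3,4)
i=4: outside box; Z[4]=3 scan→box=[4,7)
i=5: min(r-i=2, Z[1]=0)=0; Z[5]=0
i=6: min(r-i=1, Z[2]=0)=0; Z[6]=0
i=7: outside box; Z[7]=0
i=8: outside box; Z[8]=1 scan→box=[8,9)
i=9: outside box; Z[9]=1 scan→box=[9,10)
i=10: outside box; Z[10]=0
i=11: outside box; Z[11]=0
i=12: outside box; Z[12]=0
i=13: outside box; Z[13]=0
i=14: outside box; Z[14]=3 scan→box=[14,17)
i=15: min(r-i=2, Z[1]=0)=0; Z[15]=0
i=16: min(r-i=1, Z[2]=0)=0; Z[16]=0
i=17: outside box; Z[17]=0

[18, 0, 0, 1, 3, 0, 0, 0, 1, 1, 0, 0, 0, 0, 3, 0, 0, 0]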